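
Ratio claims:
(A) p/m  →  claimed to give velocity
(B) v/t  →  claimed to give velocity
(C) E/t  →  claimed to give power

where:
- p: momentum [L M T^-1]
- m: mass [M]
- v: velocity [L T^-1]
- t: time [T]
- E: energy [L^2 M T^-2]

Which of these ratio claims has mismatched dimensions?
(B) v/t does not give velocity

(A) p/m: [L T^-1] = velocity [L T^-1] ✓
(B) v/t: [L T^-2] ≠ velocity [L T^-1] ✗
(C) E/t: [L^2 M T^-3] = power [L^2 M T^-3] ✓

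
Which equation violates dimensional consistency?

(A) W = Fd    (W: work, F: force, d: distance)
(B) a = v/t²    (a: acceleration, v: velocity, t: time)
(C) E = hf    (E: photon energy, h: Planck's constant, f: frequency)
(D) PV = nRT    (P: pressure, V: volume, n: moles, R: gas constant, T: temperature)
(B) a = v/t²

The equation (B) a = v/t² is dimensionally incorrect.

LHS (a): [L T^-2]
RHS (v/t²): [L T^-3] ✗

The dimensions do not match. The other three equations balance.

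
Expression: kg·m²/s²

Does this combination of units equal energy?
Yes

The expression kg·m²/s² has dimensions [L^2 M T^-2], which is exactly energy [L^2 M T^-2].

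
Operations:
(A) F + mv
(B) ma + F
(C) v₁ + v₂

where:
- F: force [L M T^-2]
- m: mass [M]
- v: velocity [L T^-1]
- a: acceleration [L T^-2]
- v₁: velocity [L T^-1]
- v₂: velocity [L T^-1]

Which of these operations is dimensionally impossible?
(A) F + mv

(A) F + mv: F [L M T^-2] and mv [L M T^-1] — different dimensions cannot be added/subtracted ✗
(B) ma + F: ma [L M T^-2] and F [L M T^-2] — same dimensions ✓
(C) v₁ + v₂: v₁ [L T^-1] and v₂ [L T^-1] — same dimensions ✓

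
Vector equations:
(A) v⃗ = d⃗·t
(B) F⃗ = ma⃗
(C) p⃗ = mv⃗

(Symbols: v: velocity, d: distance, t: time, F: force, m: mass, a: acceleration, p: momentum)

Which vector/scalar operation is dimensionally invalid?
(A) v⃗ = d⃗·t

(A) v⃗ = d⃗·t: LHS [L T^-1], RHS [L T] ✗ — velocity is displacement per time; should be d⃗/t
(B) F⃗ = ma⃗: LHS [L M T^-2], RHS [L M T^-2] ✓ — Force and acceleration are vectors, mass is a scalar
(C) p⃗ = mv⃗: LHS [L M T^-1], RHS [L M T^-1] ✓ — mass (scalar) times velocity (vector)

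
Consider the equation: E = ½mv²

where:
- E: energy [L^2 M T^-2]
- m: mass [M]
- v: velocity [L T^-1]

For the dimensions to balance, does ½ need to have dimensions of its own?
No

E has dimensions [L^2 M T^-2] and mv² already has dimensions [L^2 M T^-2], so the equation balances without ½ contributing any dimensions. ½ is a pure (dimensionless) number; changing or removing it would not affect dimensional consistency.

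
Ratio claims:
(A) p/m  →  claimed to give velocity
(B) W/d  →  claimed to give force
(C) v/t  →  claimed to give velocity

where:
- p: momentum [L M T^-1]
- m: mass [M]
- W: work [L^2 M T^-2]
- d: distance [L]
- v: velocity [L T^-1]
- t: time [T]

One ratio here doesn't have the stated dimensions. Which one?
(C) v/t does not give velocity

(A) p/m: [L T^-1] = velocity [L T^-1] ✓
(B) W/d: [L M T^-2] = force [L M T^-2] ✓
(C) v/t: [L T^-2] ≠ velocity [L T^-1] ✗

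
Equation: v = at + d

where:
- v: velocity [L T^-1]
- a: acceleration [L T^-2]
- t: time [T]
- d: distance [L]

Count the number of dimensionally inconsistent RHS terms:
1

LHS v: [L T^-1]
- at: [L T^-1] ✓
- d: [L] ✗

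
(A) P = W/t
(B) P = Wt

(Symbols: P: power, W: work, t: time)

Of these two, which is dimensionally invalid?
(B)

(A) P = W/t: LHS [L^2 M T^-3], RHS [L^2 M T^-3] ✓
(B) P = Wt: LHS [L^2 M T^-3], RHS [L^2 M T^-1] ✗

Expression (B) P = Wt is dimensionally incorrect.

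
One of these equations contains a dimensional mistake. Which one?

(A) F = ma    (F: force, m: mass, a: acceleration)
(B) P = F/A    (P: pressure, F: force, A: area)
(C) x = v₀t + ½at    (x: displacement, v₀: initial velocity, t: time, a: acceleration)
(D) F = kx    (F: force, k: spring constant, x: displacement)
(C) x = v₀t + ½at

The equation (C) x = v₀t + ½at is dimensionally incorrect.

LHS (x): [L]
RHS terms:
  - v₀t: [L] ✓
  - ½at: [L T^-1] ✗ (does not match LHS)

The dimensions do not match. The other three equations balance.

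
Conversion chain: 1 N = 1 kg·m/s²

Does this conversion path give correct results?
The chain is correct (no errors).

Correct: Newton is defined as kg·m/s²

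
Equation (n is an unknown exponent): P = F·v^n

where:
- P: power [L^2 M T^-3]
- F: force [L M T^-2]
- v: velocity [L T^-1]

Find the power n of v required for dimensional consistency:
n = 1

P has dimensions [L^2 M T^-3]; v has dimensions [L T^-1].
The rest of the RHS has dimensions [L M T^-2], so v^n must supply [L T^-1].
With n = 1: F·v^1 has dimensions [L^2 M T^-3], matching the LHS ✓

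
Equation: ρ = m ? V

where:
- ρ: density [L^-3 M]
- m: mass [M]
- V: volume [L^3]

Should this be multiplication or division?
division (÷): ρ = m ÷ V

ρ [L^-3 M]; m [M]; V [L^3].
m × V → [L^3 M] ✗
m ÷ V → [L^-3 M] ✓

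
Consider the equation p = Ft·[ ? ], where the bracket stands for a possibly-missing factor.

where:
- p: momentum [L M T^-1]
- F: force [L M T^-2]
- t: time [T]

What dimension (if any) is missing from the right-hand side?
Nothing is missing — the bracketed factor must be dimensionless.

p has dimensions [L M T^-1] and Ft already has dimensions [L M T^-1], so p = Ft is dimensionally complete.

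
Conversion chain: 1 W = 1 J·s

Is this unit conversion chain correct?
The chain is incorrect (it contains an error).

Incorrect: Watt is J/s, not J·s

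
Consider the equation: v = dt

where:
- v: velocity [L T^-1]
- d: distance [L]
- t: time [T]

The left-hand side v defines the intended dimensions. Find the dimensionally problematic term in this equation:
The right-hand side term dt

v has dimensions [L T^-1], but dt has dimensions [L T], so the term dt is dimensionally wrong for v.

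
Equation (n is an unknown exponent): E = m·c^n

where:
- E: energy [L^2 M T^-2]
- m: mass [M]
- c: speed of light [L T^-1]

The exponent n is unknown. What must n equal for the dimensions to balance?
n = 2

E has dimensions [L^2 M T^-2]; c has dimensions [L T^-1].
The rest of the RHS has dimensions [M], so c^n must supply [L^2 T^-2].
With n = 2: m·c^2 has dimensions [L^2 M T^-2], matching the LHS ✓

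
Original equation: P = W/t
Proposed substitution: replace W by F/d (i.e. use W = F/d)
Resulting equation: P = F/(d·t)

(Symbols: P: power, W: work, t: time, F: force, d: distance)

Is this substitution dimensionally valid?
No

[W] = [L^2 M T^-2] and [F/d] = [M T^-2]. These differ, so the substitution replaces a quantity by one of different dimensions and the result P = F/(d·t) has LHS [L^2 M T^-3] vs RHS [M T^-3] — inconsistent.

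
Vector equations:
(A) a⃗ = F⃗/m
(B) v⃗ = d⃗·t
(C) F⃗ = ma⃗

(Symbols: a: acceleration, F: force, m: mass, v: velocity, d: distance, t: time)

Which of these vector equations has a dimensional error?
(B) v⃗ = d⃗·t

(A) a⃗ = F⃗/m: LHS [L T^-2], RHS [L T^-2] ✓ — force (vector) divided by mass (scalar)
(B) v⃗ = d⃗·t: LHS [L T^-1], RHS [L T] ✗ — velocity is displacement per time; should be d⃗/t
(C) F⃗ = ma⃗: LHS [L M T^-2], RHS [L M T^-2] ✓ — Force and acceleration are vectors, mass is a scalar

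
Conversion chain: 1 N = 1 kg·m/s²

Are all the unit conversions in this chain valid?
The chain is correct (no errors).

Correct: Newton is defined as kg·m/s²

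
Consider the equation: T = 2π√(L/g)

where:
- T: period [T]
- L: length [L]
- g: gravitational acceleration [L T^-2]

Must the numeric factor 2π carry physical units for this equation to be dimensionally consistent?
No

T has dimensions [T] and √(L/g) already has dimensions [T], so the equation balances without 2π contributing any dimensions. 2π is a pure (dimensionless) number; changing or removing it would not affect dimensional consistency.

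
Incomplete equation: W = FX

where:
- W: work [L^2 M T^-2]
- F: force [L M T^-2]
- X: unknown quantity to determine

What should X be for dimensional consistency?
X = d (distance), dimensions [L]

W has dimensions [L^2 M T^-2]; the rest of the RHS (F) has dimensions [L M T^-2].
So X must have dimensions [L] — X = d (distance).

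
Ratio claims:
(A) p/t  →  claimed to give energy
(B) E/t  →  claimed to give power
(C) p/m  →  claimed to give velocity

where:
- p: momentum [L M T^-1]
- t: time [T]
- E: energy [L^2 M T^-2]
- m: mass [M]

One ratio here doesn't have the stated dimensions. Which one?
(A) p/t does not give energy

(A) p/t: [L M T^-2] ≠ energy [L^2 M T^-2] ✗
(B) E/t: [L^2 M T^-3] = power [L^2 M T^-3] ✓
(C) p/m: [L T^-1] = velocity [L T^-1] ✓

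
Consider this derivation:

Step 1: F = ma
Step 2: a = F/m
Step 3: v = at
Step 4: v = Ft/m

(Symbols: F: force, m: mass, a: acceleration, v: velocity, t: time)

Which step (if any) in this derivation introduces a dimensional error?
No step introduces an error — all steps are dimensionally consistent.

Step 1: F = ma → LHS [L M T^-2], RHS [L M T^-2] ✓
Step 2: a = F/m → LHS [L T^-2], RHS [L T^-2] ✓
Step 3: v = at → LHS [L T^-1], RHS [L T^-1] ✓
Step 4: v = Ft/m → LHS [L T^-1], RHS [L T^-1] ✓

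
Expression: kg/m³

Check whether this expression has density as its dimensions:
Yes

The expression kg/m³ has dimensions [L^-3 M], which is exactly density [L^-3 M].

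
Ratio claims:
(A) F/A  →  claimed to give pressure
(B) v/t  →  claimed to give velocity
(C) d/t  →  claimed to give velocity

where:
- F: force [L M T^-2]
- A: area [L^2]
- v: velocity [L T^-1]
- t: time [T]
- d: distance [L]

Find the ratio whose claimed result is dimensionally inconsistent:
(B) v/t does not give velocity

(A) F/A: [L^-1 M T^-2] = pressure [L^-1 M T^-2] ✓
(B) v/t: [L T^-2] ≠ velocity [L T^-1] ✗
(C) d/t: [L T^-1] = velocity [L T^-1] ✓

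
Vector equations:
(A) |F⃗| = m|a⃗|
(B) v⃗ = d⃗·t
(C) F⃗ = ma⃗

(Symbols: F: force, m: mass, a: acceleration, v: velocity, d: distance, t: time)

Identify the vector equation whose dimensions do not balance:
(B) v⃗ = d⃗·t

(A) |F⃗| = m|a⃗|: LHS [L M T^-2], RHS [L M T^-2] ✓ — magnitudes of vectors are scalars
(B) v⃗ = d⃗·t: LHS [L T^-1], RHS [L T] ✗ — velocity is displacement per time; should be d⃗/t
(C) F⃗ = ma⃗: LHS [L M T^-2], RHS [L M T^-2] ✓ — Force and acceleration are vectors, mass is a scalar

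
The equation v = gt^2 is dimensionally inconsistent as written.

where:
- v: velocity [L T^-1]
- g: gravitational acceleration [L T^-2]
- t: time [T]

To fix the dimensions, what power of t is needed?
The exponent of t should be 1: v = gt

The LHS v has dimensions [L T^-1]; t has dimensions [T].
As written, the RHS gt^2 (exponent 2 on t) has dimensions [L], which does not match.
With exponent 1, the RHS gt has dimensions [L T^-1], matching the LHS.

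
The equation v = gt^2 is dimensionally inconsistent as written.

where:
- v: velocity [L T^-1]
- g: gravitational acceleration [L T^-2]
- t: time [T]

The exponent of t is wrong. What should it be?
The exponent of t should be 1: v = gt

The LHS v has dimensions [L T^-1]; t has dimensions [T].
As written, the RHS gt^2 (exponent 2 on t) has dimensions [L], which does not match.
With exponent 1, the RHS gt has dimensions [L T^-1], matching the LHS.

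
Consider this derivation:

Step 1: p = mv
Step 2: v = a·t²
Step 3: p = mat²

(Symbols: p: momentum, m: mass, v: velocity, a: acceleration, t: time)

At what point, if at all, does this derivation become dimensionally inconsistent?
Step 2

Step 1: p = mv → LHS [L M T^-1], RHS [L M T^-1] ✓
Step 2: v = a·t² → LHS [L T^-1], RHS [L] ✗

The first dimensional inconsistency appears in step 2: v = a·t²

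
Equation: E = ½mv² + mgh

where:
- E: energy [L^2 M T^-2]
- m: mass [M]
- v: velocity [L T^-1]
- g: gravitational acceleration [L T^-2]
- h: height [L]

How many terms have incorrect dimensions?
0

LHS E: [L^2 M T^-2]
- ½mv²: [L^2 M T^-2] ✓
- mgh: [L^2 M T^-2] ✓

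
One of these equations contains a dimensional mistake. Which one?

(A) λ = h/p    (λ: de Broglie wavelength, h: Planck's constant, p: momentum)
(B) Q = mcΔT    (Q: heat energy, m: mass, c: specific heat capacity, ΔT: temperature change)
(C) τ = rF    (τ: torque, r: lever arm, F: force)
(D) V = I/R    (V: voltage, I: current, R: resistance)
(D) V = I/R

The equation (D) V = I/R is dimensionally incorrect.

LHS (V): [I^-1 L^2 M T^-3]
RHS (I/R): [I^3 L^-2 M^-1 T^3] ✗

The dimensions do not match. The other three equations balance.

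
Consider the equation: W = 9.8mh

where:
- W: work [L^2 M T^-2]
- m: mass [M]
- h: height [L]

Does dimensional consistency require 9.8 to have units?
Yes

W has dimensions [L^2 M T^-2], while mh alone has dimensions [L M]. For the equation to balance, the factor 9.8 must carry dimensions [L T^-2] — it is a dimensional constant (a numerical value of a physical quantity with its units suppressed), not a pure number.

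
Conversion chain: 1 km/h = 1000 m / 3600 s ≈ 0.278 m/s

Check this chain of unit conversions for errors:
The chain is correct (no errors).

Correct: 1 km = 1000 m, 1 h = 3600 s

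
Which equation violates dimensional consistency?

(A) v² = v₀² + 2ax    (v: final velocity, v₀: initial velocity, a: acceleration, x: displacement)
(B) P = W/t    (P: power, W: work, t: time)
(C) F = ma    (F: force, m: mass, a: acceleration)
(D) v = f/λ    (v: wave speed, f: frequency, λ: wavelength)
(D) v = f/λ

The equation (D) v = f/λ is dimensionally incorrect.

LHS (v): [L T^-1]
RHS (f/λ): [L^-1 T^-1] ✗

The dimensions do not match. The other three equations balance.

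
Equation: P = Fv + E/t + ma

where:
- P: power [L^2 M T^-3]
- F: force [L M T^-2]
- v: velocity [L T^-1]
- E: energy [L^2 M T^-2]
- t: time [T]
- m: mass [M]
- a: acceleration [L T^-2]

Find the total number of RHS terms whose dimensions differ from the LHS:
1

LHS P: [L^2 M T^-3]
- Fv: [L^2 M T^-3] ✓
- E/t: [L^2 M T^-3] ✓
- ma: [L M T^-2] ✗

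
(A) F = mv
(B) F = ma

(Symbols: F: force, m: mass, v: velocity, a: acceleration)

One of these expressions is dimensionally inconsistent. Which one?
(A)

(A) F = mv: LHS [L M T^-2], RHS [L M T^-1] ✗
(B) F = ma: LHS [L M T^-2], RHS [L M T^-2] ✓

Expression (A) F = mv is dimensionally incorrect.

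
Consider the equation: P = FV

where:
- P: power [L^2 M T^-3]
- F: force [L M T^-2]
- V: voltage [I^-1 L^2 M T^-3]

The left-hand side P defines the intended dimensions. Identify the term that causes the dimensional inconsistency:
The right-hand side term FV

P has dimensions [L^2 M T^-3], but FV has dimensions [I^-1 L^3 M^2 T^-5], so the term FV is dimensionally wrong for P.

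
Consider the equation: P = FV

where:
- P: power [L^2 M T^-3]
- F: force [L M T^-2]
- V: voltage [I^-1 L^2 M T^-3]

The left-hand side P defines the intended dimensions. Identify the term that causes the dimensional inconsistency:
The right-hand side term FV

P has dimensions [L^2 M T^-3], but FV has dimensions [I^-1 L^3 M^2 T^-5], so the term FV is dimensionally wrong for P.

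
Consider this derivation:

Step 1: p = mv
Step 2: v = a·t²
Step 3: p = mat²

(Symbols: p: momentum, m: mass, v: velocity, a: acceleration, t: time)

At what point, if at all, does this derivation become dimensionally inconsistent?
Step 2

Step 1: p = mv → LHS [L M T^-1], RHS [L M T^-1] ✓
Step 2: v = a·t² → LHS [L T^-1], RHS [L] ✗

The first dimensional inconsistency appears in step 2: v = a·t²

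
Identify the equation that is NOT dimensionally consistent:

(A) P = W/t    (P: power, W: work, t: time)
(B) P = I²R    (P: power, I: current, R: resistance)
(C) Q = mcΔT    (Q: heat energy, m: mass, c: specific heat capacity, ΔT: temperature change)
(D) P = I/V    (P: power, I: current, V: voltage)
(D) P = I/V

The equation (D) P = I/V is dimensionally incorrect.

LHS (P): [L^2 M T^-3]
RHS (I/V): [I^2 L^-2 M^-1 T^3] ✗

The dimensions do not match. The other three equations balance.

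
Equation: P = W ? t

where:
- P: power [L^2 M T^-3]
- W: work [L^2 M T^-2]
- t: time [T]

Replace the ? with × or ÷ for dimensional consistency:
division (÷): P = W ÷ t

P [L^2 M T^-3]; W [L^2 M T^-2]; t [T].
W × t → [L^2 M T^-1] ✗
W ÷ t → [L^2 M T^-3] ✓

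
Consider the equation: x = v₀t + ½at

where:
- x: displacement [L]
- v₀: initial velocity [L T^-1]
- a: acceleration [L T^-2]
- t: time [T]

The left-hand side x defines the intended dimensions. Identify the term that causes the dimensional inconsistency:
The term ½at

Checking each RHS term against the LHS:
- v₀t: [L] — matches x [L] ✓
- ½at: [L T^-1] — does NOT match x [L] ✗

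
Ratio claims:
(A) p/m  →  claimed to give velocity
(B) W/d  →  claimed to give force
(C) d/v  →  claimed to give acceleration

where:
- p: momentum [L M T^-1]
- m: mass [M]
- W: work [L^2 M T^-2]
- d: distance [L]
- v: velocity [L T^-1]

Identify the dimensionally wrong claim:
(C) d/v does not give acceleration

(A) p/m: [L T^-1] = velocity [L T^-1] ✓
(B) W/d: [L M T^-2] = force [L M T^-2] ✓
(C) d/v: [T] ≠ acceleration [L T^-2] ✗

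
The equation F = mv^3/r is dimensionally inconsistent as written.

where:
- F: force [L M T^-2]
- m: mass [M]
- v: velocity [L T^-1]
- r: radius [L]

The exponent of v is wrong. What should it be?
The exponent of v should be 2: F = mv^2/r

The LHS F has dimensions [L M T^-2]; v has dimensions [L T^-1].
As written, the RHS mv^3/r (exponent 3 on v) has dimensions [L^2 M T^-3], which does not match.
With exponent 2, the RHS mv^2/r has dimensions [L M T^-2], matching the LHS.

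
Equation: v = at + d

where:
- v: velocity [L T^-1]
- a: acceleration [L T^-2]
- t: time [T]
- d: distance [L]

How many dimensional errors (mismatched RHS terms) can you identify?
1

LHS v: [L T^-1]
- at: [L T^-1] ✓
- d: [L] ✗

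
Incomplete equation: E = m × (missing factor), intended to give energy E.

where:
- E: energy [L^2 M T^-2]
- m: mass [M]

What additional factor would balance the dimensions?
v² (velocity squared), dimensions [L^2 T^-2]

E has dimensions [L^2 M T^-2] and m has dimensions [M].
The missing factor must have dimensions [L^2 M T^-2] / [M] = [L^2 T^-2], i.e. velocity squared (v²).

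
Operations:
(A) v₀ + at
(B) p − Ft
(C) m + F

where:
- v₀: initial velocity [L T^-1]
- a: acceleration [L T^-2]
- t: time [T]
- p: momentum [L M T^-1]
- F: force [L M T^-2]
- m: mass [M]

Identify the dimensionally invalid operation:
(C) m + F

(A) v₀ + at: v₀ [L T^-1] and at [L T^-1] — same dimensions ✓
(B) p − Ft: p [L M T^-1] and Ft [L M T^-1] — same dimensions ✓
(C) m + F: m [M] and F [L M T^-2] — different dimensions cannot be added/subtracted ✗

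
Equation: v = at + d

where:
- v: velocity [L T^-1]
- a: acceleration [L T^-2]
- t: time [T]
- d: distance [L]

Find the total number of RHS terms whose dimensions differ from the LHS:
1

LHS v: [L T^-1]
- at: [L T^-1] ✓
- d: [L] ✗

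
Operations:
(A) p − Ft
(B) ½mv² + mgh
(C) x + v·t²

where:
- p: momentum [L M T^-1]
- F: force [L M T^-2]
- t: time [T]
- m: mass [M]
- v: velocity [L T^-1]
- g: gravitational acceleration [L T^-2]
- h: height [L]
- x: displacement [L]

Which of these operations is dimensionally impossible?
(C) x + v·t²

(A) p − Ft: p [L M T^-1] and Ft [L M T^-1] — same dimensions ✓
(B) ½mv² + mgh: ½mv² [L^2 M T^-2] and mgh [L^2 M T^-2] — same dimensions ✓
(C) x + v·t²: x [L] and v·t² [L T] — different dimensions cannot be added/subtracted ✗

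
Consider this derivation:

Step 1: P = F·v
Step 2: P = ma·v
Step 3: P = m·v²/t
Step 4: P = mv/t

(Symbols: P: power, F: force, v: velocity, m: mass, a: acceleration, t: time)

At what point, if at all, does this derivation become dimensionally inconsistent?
Step 4

Step 1: P = F·v → LHS [L^2 M T^-3], RHS [L^2 M T^-3] ✓
Step 2: P = ma·v → LHS [L^2 M T^-3], RHS [L^2 M T^-3] ✓
Step 3: P = m·v²/t → LHS [L^2 M T^-3], RHS [L^2 M T^-3] ✓
Step 4: P = mv/t → LHS [L^2 M T^-3], RHS [L M T^-2] ✗

The first dimensional inconsistency appears in step 4: P = mv/t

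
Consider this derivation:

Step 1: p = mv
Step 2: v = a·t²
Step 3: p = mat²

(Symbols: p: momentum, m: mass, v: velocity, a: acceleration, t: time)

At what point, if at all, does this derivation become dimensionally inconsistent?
Step 2

Step 1: p = mv → LHS [L M T^-1], RHS [L M T^-1] ✓
Step 2: v = a·t² → LHS [L T^-1], RHS [L] ✗

The first dimensional inconsistency appears in step 2: v = a·t²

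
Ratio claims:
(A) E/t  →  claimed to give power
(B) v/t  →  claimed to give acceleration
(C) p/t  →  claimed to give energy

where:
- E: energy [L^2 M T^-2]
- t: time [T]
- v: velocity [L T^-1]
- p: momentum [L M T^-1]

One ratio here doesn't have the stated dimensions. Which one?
(C) p/t does not give energy

(A) E/t: [L^2 M T^-3] = power [L^2 M T^-3] ✓
(B) v/t: [L T^-2] = acceleration [L T^-2] ✓
(C) p/t: [L M T^-2] ≠ energy [L^2 M T^-2] ✗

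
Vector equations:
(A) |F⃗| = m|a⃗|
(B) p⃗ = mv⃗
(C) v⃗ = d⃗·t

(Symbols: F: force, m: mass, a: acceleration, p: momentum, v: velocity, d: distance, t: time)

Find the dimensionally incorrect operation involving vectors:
(C) v⃗ = d⃗·t

(A) |F⃗| = m|a⃗|: LHS [L M T^-2], RHS [L M T^-2] ✓ — magnitudes of vectors are scalars
(B) p⃗ = mv⃗: LHS [L M T^-1], RHS [L M T^-1] ✓ — mass (scalar) times velocity (vector)
(C) v⃗ = d⃗·t: LHS [L T^-1], RHS [L T] ✗ — velocity is displacement per time; should be d⃗/t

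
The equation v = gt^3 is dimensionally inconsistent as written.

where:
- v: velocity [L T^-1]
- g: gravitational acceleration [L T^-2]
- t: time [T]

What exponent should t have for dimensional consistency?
The exponent of t should be 1: v = gt

The LHS v has dimensions [L T^-1]; t has dimensions [T].
As written, the RHS gt^3 (exponent 3 on t) has dimensions [L T], which does not match.
With exponent 1, the RHS gt has dimensions [L T^-1], matching the LHS.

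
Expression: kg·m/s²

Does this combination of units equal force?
Yes

The expression kg·m/s² has dimensions [L M T^-2], which is exactly force [L M T^-2].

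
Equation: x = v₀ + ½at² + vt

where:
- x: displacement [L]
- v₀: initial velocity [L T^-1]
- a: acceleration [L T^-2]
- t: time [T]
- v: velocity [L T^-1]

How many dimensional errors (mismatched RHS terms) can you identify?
1

LHS x: [L]
- v₀: [L T^-1] ✗
- ½at²: [L] ✓
- vt: [L] ✓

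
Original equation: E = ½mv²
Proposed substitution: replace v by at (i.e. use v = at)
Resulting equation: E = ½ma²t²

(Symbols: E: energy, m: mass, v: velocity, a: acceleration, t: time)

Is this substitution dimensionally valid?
Yes

[v] = [L T^-1] and [at] = [L T^-1]. These match, so the substitution replaces a quantity by one of the same dimensions and the result E = ½ma²t² has LHS [L^2 M T^-2] vs RHS [L^2 M T^-2] — still consistent.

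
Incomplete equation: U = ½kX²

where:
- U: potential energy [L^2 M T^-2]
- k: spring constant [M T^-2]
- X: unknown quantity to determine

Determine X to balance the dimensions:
X = x (displacement), dimensions [L]

U has dimensions [L^2 M T^-2]; the rest of the RHS (½k) has dimensions [M T^-2].
So X² must have dimensions [L^2], i.e. X has dimensions [L] — X = x (displacement).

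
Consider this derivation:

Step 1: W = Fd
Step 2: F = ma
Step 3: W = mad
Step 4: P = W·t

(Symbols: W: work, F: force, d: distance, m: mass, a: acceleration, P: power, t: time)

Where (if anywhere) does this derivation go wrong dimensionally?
Step 4

Step 1: W = Fd → LHS [L^2 M T^-2], RHS [L^2 M T^-2] ✓
Step 2: F = ma → LHS [L M T^-2], RHS [L M T^-2] ✓
Step 3: W = mad → LHS [L^2 M T^-2], RHS [L^2 M T^-2] ✓
Step 4: P = W·t → LHS [L^2 M T^-3], RHS [L^2 M T^-1] ✗

The first dimensional inconsistency appears in step 4: P = W·t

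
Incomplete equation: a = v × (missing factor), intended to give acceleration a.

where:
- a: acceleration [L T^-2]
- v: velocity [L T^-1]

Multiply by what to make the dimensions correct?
1/t (inverse time), dimensions [T^-1]

a has dimensions [L T^-2] and v has dimensions [L T^-1].
The missing factor must have dimensions [L T^-2] / [L T^-1] = [T^-1], i.e. inverse time (1/t).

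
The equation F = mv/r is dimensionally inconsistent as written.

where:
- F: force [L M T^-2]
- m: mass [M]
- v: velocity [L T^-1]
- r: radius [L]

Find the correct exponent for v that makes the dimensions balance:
The exponent of v should be 2: F = mv^2/r

The LHS F has dimensions [L M T^-2]; v has dimensions [L T^-1].
As written, the RHS mv/r (exponent 1 on v) has dimensions [M T^-1], which does not match.
With exponent 2, the RHS mv^2/r has dimensions [L M T^-2], matching the LHS.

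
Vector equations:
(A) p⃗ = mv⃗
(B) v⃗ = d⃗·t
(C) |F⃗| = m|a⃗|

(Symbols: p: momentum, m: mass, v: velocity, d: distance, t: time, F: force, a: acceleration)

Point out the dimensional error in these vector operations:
(B) v⃗ = d⃗·t

(A) p⃗ = mv⃗: LHS [L M T^-1], RHS [L M T^-1] ✓ — mass (scalar) times velocity (vector)
(B) v⃗ = d⃗·t: LHS [L T^-1], RHS [L T] ✗ — velocity is displacement per time; should be d⃗/t
(C) |F⃗| = m|a⃗|: LHS [L M T^-2], RHS [L M T^-2] ✓ — magnitudes of vectors are scalars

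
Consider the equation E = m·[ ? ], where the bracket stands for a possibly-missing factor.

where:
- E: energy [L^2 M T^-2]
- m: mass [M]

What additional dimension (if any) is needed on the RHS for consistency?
[L^2 T^-2] — velocity squared (e.g. v²)

E has dimensions [L^2 M T^-2]; m has dimensions [M].
The bracketed factor must supply [L^2 M T^-2] / [M] = [L^2 T^-2].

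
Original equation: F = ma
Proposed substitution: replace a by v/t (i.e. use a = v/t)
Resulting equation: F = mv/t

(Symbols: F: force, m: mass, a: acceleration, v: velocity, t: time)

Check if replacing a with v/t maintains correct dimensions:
Yes

[a] = [L T^-2] and [v/t] = [L T^-2]. These match, so the substitution replaces a quantity by one of the same dimensions and the result F = mv/t has LHS [L M T^-2] vs RHS [L M T^-2] — still consistent.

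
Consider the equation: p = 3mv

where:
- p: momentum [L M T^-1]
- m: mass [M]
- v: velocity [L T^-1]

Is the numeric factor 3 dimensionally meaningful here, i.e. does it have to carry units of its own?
No

p has dimensions [L M T^-1] and mv already has dimensions [L M T^-1], so the equation balances without 3 contributing any dimensions. 3 is a pure (dimensionless) number; changing or removing it would not affect dimensional consistency.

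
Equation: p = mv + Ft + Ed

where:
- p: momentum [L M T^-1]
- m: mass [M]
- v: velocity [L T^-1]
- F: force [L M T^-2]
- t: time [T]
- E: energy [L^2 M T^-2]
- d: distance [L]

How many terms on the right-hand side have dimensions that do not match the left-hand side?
1

LHS p: [L M T^-1]
- mv: [L M T^-1] ✓
- Ft: [L M T^-1] ✓
- Ed: [L^3 M T^-2] ✗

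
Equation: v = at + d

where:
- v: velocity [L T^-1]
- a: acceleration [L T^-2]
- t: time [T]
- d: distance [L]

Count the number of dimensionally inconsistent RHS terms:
1

LHS v: [L T^-1]
- at: [L T^-1] ✓
- d: [L] ✗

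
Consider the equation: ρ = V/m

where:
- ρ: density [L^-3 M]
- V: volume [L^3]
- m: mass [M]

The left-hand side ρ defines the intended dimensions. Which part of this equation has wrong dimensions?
The right-hand side term V/m

ρ has dimensions [L^-3 M], but V/m has dimensions [L^3 M^-1], so the term V/m is dimensionally wrong for ρ.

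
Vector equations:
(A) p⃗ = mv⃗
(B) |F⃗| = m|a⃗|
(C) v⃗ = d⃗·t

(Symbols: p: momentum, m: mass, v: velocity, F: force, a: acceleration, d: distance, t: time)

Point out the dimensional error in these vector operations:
(C) v⃗ = d⃗·t

(A) p⃗ = mv⃗: LHS [L M T^-1], RHS [L M T^-1] ✓ — mass (scalar) times velocity (vector)
(B) |F⃗| = m|a⃗|: LHS [L M T^-2], RHS [L M T^-2] ✓ — magnitudes of vectors are scalars
(C) v⃗ = d⃗·t: LHS [L T^-1], RHS [L T] ✗ — velocity is displacement per time; should be d⃗/t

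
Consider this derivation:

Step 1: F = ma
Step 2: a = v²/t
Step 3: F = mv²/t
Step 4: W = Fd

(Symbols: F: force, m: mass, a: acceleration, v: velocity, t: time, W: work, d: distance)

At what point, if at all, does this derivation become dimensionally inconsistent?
Step 2

Step 1: F = ma → LHS [L M T^-2], RHS [L M T^-2] ✓
Step 2: a = v²/t → LHS [L T^-2], RHS [L^2 T^-3] ✗

The first dimensional inconsistency appears in step 2: a = v²/t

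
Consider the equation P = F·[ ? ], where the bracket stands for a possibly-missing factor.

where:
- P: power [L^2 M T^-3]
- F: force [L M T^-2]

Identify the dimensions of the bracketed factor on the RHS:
[L T^-1] — velocity (e.g. v)

P has dimensions [L^2 M T^-3]; F has dimensions [L M T^-2].
The bracketed factor must supply [L^2 M T^-3] / [L M T^-2] = [L T^-1].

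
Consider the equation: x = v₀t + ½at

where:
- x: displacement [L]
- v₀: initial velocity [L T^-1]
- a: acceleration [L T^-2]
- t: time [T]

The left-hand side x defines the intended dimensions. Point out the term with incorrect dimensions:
The term ½at

Checking each RHS term against the LHS:
- v₀t: [L] — matches x [L] ✓
- ½at: [L T^-1] — does NOT match x [L] ✗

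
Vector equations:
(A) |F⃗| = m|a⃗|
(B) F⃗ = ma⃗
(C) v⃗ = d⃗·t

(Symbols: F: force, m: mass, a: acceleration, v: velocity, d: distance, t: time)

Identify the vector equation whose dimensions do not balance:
(C) v⃗ = d⃗·t

(A) |F⃗| = m|a⃗|: LHS [L M T^-2], RHS [L M T^-2] ✓ — magnitudes of vectors are scalars
(B) F⃗ = ma⃗: LHS [L M T^-2], RHS [L M T^-2] ✓ — Force and acceleration are vectors, mass is a scalar
(C) v⃗ = d⃗·t: LHS [L T^-1], RHS [L T] ✗ — velocity is displacement per time; should be d⃗/t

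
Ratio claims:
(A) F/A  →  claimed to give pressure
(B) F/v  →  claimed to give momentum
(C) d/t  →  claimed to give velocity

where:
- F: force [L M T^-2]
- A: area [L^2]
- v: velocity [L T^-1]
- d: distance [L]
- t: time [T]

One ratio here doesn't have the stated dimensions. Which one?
(B) F/v does not give momentum

(A) F/A: [L^-1 M T^-2] = pressure [L^-1 M T^-2] ✓
(B) F/v: [M T^-1] ≠ momentum [L M T^-1] ✗
(C) d/t: [L T^-1] = velocity [L T^-1] ✓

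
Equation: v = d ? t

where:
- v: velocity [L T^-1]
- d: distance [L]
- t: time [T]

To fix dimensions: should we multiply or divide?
division (÷): v = d ÷ t

v [L T^-1]; d [L]; t [T].
d × t → [L T] ✗
d ÷ t → [L T^-1] ✓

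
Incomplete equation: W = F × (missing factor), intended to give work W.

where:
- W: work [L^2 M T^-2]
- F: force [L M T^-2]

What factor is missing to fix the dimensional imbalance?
d (distance), dimensions [L]

W has dimensions [L^2 M T^-2] and F has dimensions [L M T^-2].
The missing factor must have dimensions [L^2 M T^-2] / [L M T^-2] = [L], i.e. distance (d).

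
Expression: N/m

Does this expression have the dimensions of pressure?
No

The expression N/m has dimensions [M T^-2], but pressure has dimensions [L^-1 M T^-2].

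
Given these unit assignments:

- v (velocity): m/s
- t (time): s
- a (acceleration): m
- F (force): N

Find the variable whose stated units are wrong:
a

The variable a (acceleration) should have units m/s², not m.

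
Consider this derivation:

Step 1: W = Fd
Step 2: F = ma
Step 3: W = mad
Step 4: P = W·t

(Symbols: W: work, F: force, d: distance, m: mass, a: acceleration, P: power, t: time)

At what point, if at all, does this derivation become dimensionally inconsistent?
Step 4

Step 1: W = Fd → LHS [L^2 M T^-2], RHS [L^2 M T^-2] ✓
Step 2: F = ma → LHS [L M T^-2], RHS [L M T^-2] ✓
Step 3: W = mad → LHS [L^2 M T^-2], RHS [L^2 M T^-2] ✓
Step 4: P = W·t → LHS [L^2 M T^-3], RHS [L^2 M T^-1] ✗

The first dimensional inconsistency appears in step 4: P = W·t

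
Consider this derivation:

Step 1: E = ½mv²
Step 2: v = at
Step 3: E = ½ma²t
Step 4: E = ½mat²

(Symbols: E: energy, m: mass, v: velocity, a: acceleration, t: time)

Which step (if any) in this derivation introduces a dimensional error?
Step 3

Step 1: E = ½mv² → LHS [L^2 M T^-2], RHS [L^2 M T^-2] ✓
Step 2: v = at → LHS [L T^-1], RHS [L T^-1] ✓
Step 3: E = ½ma²t → LHS [L^2 M T^-2], RHS [L^2 M T^-3] ✗

The first dimensional inconsistency appears in step 3: E = ½ma²t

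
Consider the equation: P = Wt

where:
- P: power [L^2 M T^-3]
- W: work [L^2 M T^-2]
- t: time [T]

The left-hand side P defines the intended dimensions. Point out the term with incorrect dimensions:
The right-hand side term Wt

P has dimensions [L^2 M T^-3], but Wt has dimensions [L^2 M T^-1], so the term Wt is dimensionally wrong for P.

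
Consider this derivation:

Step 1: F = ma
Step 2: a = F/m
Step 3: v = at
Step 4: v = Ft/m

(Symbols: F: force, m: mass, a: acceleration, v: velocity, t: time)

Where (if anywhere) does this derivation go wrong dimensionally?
No step introduces an error — all steps are dimensionally consistent.

Step 1: F = ma → LHS [L M T^-2], RHS [L M T^-2] ✓
Step 2: a = F/m → LHS [L T^-2], RHS [L T^-2] ✓
Step 3: v = at → LHS [L T^-1], RHS [L T^-1] ✓
Step 4: v = Ft/m → LHS [L T^-1], RHS [L T^-1] ✓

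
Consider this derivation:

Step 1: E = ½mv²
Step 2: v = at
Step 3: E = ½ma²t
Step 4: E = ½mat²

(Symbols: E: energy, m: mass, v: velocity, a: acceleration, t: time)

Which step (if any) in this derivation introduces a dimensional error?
Step 3

Step 1: E = ½mv² → LHS [L^2 M T^-2], RHS [L^2 M T^-2] ✓
Step 2: v = at → LHS [L T^-1], RHS [L T^-1] ✓
Step 3: E = ½ma²t → LHS [L^2 M T^-2], RHS [L^2 M T^-3] ✗

The first dimensional inconsistency appears in step 3: E = ½ma²t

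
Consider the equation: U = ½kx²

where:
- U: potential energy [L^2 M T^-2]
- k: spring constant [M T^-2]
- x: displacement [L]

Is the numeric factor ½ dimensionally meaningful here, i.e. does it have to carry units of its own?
No

U has dimensions [L^2 M T^-2] and kx² already has dimensions [L^2 M T^-2], so the equation balances without ½ contributing any dimensions. ½ is a pure (dimensionless) number; changing or removing it would not affect dimensional consistency.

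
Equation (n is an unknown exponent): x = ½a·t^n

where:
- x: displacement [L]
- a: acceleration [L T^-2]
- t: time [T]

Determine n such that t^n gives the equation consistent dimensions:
n = 2

x has dimensions [L]; t has dimensions [T].
The rest of the RHS has dimensions [L T^-2], so t^n must supply [T^2].
With n = 2: ½a·t^2 has dimensions [L], matching the LHS ✓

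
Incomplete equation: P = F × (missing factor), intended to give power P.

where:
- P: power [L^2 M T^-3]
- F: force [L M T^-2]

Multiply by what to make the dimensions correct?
v (velocity), dimensions [L T^-1]

P has dimensions [L^2 M T^-3] and F has dimensions [L M T^-2].
The missing factor must have dimensions [L^2 M T^-3] / [L M T^-2] = [L T^-1], i.e. velocity (v).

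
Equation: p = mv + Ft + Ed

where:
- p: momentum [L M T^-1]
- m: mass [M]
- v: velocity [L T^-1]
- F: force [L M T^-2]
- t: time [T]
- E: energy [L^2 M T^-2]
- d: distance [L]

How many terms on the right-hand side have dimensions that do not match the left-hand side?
1

LHS p: [L M T^-1]
- mv: [L M T^-1] ✓
- Ft: [L M T^-1] ✓
- Ed: [L^3 M T^-2] ✗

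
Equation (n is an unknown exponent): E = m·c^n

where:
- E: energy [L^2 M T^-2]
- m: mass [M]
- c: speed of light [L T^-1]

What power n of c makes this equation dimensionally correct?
n = 2

E has dimensions [L^2 M T^-2]; c has dimensions [L T^-1].
The rest of the RHS has dimensions [M], so c^n must supply [L^2 T^-2].
With n = 2: m·c^2 has dimensions [L^2 M T^-2], matching the LHS ✓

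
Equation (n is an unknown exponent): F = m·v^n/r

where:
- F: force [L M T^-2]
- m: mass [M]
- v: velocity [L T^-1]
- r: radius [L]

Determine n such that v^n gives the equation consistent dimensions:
n = 2

F has dimensions [L M T^-2]; v has dimensions [L T^-1].
The rest of the RHS has dimensions [L^-1 M], so v^n must supply [L^2 T^-2].
With n = 2: m·v^2/r has dimensions [L M T^-2], matching the LHS ✓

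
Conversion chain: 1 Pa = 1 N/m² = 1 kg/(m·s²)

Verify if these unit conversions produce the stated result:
The chain is correct (no errors).

Correct: Pascal is Newton per square meter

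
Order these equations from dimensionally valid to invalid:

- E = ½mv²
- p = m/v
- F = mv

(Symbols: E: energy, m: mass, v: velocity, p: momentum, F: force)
Dimensionally correct: E = ½mv²
Dimensionally incorrect: p = m/v, F = mv
Ordered (correct first, then incorrect): E = ½mv², p = m/v, F = mv

- E = ½mv²: LHS [L^2 M T^-2], RHS [L^2 M T^-2] → correct ✓
- p = m/v: LHS [L M T^-1], RHS [L^-1 M T] → incorrect ✗
- F = mv: LHS [L M T^-2], RHS [L M T^-1] → incorrect ✗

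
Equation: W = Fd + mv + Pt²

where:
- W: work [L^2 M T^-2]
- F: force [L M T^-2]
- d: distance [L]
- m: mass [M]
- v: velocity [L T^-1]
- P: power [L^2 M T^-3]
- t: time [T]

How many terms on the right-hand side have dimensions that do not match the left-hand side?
2

LHS W: [L^2 M T^-2]
- Fd: [L^2 M T^-2] ✓
- mv: [L M T^-1] ✗
- Pt²: [L^2 M T^-1] ✗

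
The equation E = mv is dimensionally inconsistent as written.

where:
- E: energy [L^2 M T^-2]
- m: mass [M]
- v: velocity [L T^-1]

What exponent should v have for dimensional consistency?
The exponent of v should be 2: E = mv^2

The LHS E has dimensions [L^2 M T^-2]; v has dimensions [L T^-1].
As written, the RHS mv (exponent 1 on v) has dimensions [L M T^-1], which does not match.
With exponent 2, the RHS mv^2 has dimensions [L^2 M T^-2], matching the LHS.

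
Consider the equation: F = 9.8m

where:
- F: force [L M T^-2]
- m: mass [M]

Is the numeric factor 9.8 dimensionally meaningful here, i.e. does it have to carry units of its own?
Yes

F has dimensions [L M T^-2], while m alone has dimensions [M]. For the equation to balance, the factor 9.8 must carry dimensions [L T^-2] — it is a dimensional constant (a numerical value of a physical quantity with its units suppressed), not a pure number.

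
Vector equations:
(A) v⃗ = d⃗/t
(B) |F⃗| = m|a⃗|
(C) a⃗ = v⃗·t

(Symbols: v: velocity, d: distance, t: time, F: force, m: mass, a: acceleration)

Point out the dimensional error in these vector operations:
(C) a⃗ = v⃗·t

(A) v⃗ = d⃗/t: LHS [L T^-1], RHS [L T^-1] ✓ — displacement (vector) divided by time (scalar)
(B) |F⃗| = m|a⃗|: LHS [L M T^-2], RHS [L M T^-2] ✓ — magnitudes of vectors are scalars
(C) a⃗ = v⃗·t: LHS [L T^-2], RHS [L] ✗ — acceleration is velocity per time; should be v⃗/t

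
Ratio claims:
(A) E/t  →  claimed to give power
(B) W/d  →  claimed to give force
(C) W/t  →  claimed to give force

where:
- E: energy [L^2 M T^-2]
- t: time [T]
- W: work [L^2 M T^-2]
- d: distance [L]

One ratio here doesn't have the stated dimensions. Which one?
(C) W/t does not give force

(A) E/t: [L^2 M T^-3] = power [L^2 M T^-3] ✓
(B) W/d: [L M T^-2] = force [L M T^-2] ✓
(C) W/t: [L^2 M T^-3] ≠ force [L M T^-2] ✗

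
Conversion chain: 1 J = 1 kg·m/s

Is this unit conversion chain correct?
The chain is incorrect (it contains an error).

Incorrect: Joule is kg·m²/s², not kg·m/s (that is momentum)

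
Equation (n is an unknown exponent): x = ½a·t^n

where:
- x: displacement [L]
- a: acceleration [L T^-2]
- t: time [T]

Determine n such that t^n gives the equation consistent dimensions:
n = 2

x has dimensions [L]; t has dimensions [T].
The rest of the RHS has dimensions [L T^-2], so t^n must supply [T^2].
With n = 2: ½a·t^2 has dimensions [L], matching the LHS ✓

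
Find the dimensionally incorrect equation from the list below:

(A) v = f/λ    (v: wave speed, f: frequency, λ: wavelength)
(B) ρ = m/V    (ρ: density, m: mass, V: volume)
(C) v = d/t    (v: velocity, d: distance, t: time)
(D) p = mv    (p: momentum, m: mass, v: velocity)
(A) v = f/λ

The equation (A) v = f/λ is dimensionally incorrect.

LHS (v): [L T^-1]
RHS (f/λ): [L^-1 T^-1] ✗

The dimensions do not match. The other three equations balance.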